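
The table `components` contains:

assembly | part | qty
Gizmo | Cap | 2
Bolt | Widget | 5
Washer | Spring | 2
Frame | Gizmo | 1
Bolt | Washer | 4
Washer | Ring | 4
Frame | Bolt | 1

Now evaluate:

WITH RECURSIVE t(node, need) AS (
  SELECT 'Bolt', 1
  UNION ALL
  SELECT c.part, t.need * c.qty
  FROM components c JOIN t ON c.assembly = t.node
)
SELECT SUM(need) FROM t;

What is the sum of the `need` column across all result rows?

Base: (Bolt, need=1).
Iteration 1: components of {Bolt} -> Washer = 1*4 = 4, Widget = 1*5 = 5.
Iteration 2: components of {Washer,Widget} -> Ring = 4*4 = 16, Spring = 4*2 = 8.
Iteration 3: no further components; recursion stops.
SUM(need) = 1 + 5 + 4 + 16 + 8 = 34.

34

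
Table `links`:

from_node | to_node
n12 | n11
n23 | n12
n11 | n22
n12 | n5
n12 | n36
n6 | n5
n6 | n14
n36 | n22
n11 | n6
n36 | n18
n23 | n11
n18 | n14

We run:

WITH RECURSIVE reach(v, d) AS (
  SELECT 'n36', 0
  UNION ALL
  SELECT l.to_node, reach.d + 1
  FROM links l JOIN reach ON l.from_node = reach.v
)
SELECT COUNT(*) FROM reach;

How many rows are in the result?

4

Base: (n36, d=0).
Iteration 1: edges from {n36} -> (n18, d=1), (n22, d=1).
Iteration 2: edges from {n18,n22} -> (n14, d=2).
Iteration 3: no outgoing edges from {n14}; recursion stops.
Total rows emitted: 4.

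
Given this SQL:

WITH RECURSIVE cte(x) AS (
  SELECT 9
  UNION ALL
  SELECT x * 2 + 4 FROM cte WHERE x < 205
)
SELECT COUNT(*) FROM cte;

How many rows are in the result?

6

Base: x=9.
Iteration 1: 9 < 205 holds -> x = 9 * 2 + 4 = 22.
Iteration 2: 22 < 205 holds -> x = 22 * 2 + 4 = 48.
Iteration 3: 48 < 205 holds -> x = 48 * 2 + 4 = 100.
Iteration 4: 100 < 205 holds -> x = 100 * 2 + 4 = 204.
Iteration 5: 204 < 205 holds -> x = 204 * 2 + 4 = 412.
Iteration 6: 412 < 205 fails; recursion stops.
Total rows emitted: 6.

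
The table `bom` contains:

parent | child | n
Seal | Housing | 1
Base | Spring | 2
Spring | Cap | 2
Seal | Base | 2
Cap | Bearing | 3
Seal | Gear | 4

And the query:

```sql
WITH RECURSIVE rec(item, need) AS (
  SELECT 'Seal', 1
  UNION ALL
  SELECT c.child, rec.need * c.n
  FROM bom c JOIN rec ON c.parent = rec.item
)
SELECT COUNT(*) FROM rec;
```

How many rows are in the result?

Base: (Seal, need=1).
Iteration 1: components of {Seal} -> Base = 1*2 = 2, Gear = 1*4 = 4, Housing = 1*1 = 1.
Iteration 2: components of {Base,Gear,Housing} -> Spring = 2*2 = 4.
Iteration 3: components of {Spring} -> Cap = 4*2 = 8.
Iteration 4: components of {Cap} -> Bearing = 8*3 = 24.
Iteration 5: no further components; recursion stops.
Total rows emitted: 7.

7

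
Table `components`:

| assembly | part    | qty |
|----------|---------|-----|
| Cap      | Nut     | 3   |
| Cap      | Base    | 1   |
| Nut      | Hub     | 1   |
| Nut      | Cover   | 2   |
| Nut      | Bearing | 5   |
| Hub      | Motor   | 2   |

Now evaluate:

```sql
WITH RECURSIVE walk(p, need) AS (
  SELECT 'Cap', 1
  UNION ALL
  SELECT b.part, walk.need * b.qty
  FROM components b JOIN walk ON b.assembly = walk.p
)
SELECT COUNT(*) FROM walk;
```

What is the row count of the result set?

Base: (Cap, need=1).
Iteration 1: components of {Cap} -> Base = 1*1 = 1, Nut = 1*3 = 3.
Iteration 2: components of {Base,Nut} -> Bearing = 3*5 = 15, Cover = 3*2 = 6, Hub = 3*1 = 3.
Iteration 3: components of {Bearing,Cover,Hub} -> Motor = 3*2 = 6.
Iteration 4: no further components; recursion stops.
Total rows emitted: 7.

7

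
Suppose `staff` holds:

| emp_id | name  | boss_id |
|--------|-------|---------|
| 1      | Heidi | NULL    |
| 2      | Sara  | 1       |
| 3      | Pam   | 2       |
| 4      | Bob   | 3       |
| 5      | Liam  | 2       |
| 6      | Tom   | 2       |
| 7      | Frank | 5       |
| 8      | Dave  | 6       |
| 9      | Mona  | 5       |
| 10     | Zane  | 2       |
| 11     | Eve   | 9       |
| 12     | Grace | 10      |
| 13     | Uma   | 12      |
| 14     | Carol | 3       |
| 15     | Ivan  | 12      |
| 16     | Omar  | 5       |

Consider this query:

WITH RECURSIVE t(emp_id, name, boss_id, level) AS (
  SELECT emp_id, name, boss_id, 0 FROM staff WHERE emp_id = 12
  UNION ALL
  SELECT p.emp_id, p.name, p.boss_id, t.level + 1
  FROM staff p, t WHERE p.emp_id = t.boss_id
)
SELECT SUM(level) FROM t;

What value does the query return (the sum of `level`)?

6

Base: emp_id=12 (Grace), boss_id=10, level 0.
Iteration 1: join on emp_id=10 -> Zane (id 10, boss_id=2, level 1).
Iteration 2: join on emp_id=2 -> Sara (id 2, boss_id=1, level 2).
Iteration 3: join on emp_id=1 -> Heidi (id 1, boss_id=NULL, level 3).
Iteration 4: boss_id is NULL; no match; recursion stops.
SUM(level) = 0 + 1 + 2 + 3 = 6.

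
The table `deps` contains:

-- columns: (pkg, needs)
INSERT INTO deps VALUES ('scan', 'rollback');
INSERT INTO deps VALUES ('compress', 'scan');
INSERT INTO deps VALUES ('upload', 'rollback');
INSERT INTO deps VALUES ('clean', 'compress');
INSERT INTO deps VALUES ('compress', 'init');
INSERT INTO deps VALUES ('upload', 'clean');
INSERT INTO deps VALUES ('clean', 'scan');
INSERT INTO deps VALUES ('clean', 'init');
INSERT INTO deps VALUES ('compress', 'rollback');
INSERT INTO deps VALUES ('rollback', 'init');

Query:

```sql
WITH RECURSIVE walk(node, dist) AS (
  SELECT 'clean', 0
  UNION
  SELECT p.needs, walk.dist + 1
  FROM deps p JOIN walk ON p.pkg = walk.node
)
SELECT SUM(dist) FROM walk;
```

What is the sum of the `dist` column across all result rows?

Base: (clean, dist=0).
Iteration 1: edges from {clean} -> (compress, dist=1), (init, dist=1), (scan, dist=1).
Iteration 2: edges from {compress,init,scan} -> (init, dist=2), (rollback, dist=2), (scan, dist=2). [UNION drops 1 duplicate row(s)]
Iteration 3: edges from {init,rollback,scan} -> (init, dist=3), (rollback, dist=3).
Iteration 4: edges from {init,rollback} -> (init, dist=4).
Iteration 5: no outgoing edges from {init}; recursion stops.
SUM(dist) = 0 + 1 + 1 + 1 + 2 + 2 + 2 + 3 + 3 + 4 = 19.

19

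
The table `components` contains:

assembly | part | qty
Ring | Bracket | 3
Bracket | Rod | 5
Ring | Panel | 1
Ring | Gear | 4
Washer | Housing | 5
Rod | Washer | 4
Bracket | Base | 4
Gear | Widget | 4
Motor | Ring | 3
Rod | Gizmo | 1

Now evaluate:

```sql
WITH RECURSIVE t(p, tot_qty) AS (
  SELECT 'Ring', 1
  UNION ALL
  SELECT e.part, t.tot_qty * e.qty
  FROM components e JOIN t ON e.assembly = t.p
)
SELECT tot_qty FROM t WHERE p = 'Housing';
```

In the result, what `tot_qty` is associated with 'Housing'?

300

Base: (Ring, tot_qty=1).
Iteration 1: components of {Ring} -> Bracket = 1*3 = 3, Gear = 1*4 = 4, Panel = 1*1 = 1.
Iteration 2: components of {Bracket,Gear,Panel} -> Base = 3*4 = 12, Rod = 3*5 = 15, Widget = 4*4 = 16.
Iteration 3: components of {Base,Rod,Widget} -> Gizmo = 15*1 = 15, Washer = 15*4 = 60.
Iteration 4: components of {Gizmo,Washer} -> Housing = 60*5 = 300.
Iteration 5: no further components; recursion stops.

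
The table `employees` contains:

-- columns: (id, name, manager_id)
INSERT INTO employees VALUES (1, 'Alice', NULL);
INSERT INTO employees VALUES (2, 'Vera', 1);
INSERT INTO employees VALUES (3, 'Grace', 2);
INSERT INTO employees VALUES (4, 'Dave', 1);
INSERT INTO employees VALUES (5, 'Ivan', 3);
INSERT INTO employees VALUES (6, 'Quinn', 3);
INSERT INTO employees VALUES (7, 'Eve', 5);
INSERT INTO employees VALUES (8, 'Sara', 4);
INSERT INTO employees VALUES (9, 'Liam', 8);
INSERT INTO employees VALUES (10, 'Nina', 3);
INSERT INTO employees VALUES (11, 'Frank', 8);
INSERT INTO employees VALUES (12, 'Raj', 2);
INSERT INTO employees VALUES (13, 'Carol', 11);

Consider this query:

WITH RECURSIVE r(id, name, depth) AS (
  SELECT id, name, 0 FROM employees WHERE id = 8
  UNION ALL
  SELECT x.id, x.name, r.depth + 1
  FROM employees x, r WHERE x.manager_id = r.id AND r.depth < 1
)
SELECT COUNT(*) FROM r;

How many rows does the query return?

3

Base: id=8 (Sara) at depth 0.
Iteration 1: rows with manager_id in {8} -> Liam (id 9, depth 1), Frank (id 11, depth 1).
Iteration 2: depth < 1 fails for all current rows; recursion stops.
Total rows emitted: 3.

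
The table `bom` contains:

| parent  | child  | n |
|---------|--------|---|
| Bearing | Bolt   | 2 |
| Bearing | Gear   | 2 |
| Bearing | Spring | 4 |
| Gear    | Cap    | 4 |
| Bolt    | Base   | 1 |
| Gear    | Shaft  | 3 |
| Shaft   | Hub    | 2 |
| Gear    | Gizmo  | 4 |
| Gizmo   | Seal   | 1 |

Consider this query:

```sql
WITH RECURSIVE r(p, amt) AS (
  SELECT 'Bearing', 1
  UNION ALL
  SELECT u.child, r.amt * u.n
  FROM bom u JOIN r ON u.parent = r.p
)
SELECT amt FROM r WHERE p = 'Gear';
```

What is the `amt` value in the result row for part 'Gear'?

Base: (Bearing, amt=1).
Iteration 1: components of {Bearing} -> Bolt = 1*2 = 2, Gear = 1*2 = 2, Spring = 1*4 = 4.
Iteration 2: components of {Bolt,Gear,Spring} -> Base = 2*1 = 2, Cap = 2*4 = 8, Gizmo = 2*4 = 8, Shaft = 2*3 = 6.
Iteration 3: components of {Base,Cap,Gizmo,Shaft} -> Hub = 6*2 = 12, Seal = 8*1 = 8.
Iteration 4: no further components; recursion stops.

2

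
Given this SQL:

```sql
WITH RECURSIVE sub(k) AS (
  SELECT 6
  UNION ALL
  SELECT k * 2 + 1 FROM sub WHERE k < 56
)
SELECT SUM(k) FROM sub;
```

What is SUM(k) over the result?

212

Base: k=6.
Iteration 1: 6 < 56 holds -> k = 6 * 2 + 1 = 13.
Iteration 2: 13 < 56 holds -> k = 13 * 2 + 1 = 27.
Iteration 3: 27 < 56 holds -> k = 27 * 2 + 1 = 55.
Iteration 4: 55 < 56 holds -> k = 55 * 2 + 1 = 111.
Iteration 5: 111 < 56 fails; recursion stops.
SUM(k) = 6 + 13 + 27 + 55 + 111 = 212.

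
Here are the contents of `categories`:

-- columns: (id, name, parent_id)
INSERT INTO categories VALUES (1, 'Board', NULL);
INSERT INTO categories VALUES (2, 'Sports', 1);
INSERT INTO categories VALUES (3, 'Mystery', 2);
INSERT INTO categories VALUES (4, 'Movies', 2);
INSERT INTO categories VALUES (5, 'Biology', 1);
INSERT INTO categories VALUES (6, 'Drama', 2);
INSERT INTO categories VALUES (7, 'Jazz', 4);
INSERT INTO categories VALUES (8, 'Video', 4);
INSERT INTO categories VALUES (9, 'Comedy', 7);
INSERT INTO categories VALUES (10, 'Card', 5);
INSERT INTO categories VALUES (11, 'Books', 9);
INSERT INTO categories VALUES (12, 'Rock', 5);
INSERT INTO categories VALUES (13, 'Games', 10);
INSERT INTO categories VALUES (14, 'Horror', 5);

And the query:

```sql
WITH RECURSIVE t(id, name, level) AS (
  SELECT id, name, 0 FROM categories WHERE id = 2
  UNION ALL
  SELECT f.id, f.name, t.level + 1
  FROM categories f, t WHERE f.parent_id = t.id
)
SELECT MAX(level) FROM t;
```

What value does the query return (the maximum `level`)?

4

Base: id=2 (Sports) at level 0.
Iteration 1: rows with parent_id in {2} -> Mystery (id 3, level 1), Movies (id 4, level 1), Drama (id 6, level 1).
Iteration 2: rows with parent_id in {3,4,6} -> Jazz (id 7, level 2), Video (id 8, level 2).
Iteration 3: rows with parent_id in {7,8} -> Comedy (id 9, level 3).
Iteration 4: rows with parent_id in {9} -> Books (id 11, level 4).
Iteration 5: no rows with parent_id in {11}; recursion stops.
level values: 0, 1, 1, 1, 2, 2, 3, 4; the maximum is 4.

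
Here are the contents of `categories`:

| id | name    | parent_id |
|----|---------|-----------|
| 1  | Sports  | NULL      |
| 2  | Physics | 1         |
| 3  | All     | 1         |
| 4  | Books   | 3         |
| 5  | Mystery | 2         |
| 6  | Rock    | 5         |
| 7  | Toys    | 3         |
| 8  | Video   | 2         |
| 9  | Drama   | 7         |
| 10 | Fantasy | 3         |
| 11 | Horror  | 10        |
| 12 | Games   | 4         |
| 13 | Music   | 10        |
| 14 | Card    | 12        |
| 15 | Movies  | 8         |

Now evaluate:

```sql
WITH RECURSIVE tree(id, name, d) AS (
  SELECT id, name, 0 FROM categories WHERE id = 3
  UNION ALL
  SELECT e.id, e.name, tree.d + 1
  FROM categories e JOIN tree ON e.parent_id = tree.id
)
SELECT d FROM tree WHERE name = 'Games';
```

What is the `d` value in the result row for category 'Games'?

2

Base: id=3 (All) at d 0.
Iteration 1: rows with parent_id in {3} -> Books (id 4, d 1), Toys (id 7, d 1), Fantasy (id 10, d 1).
Iteration 2: rows with parent_id in {4,7,10} -> Drama (id 9, d 2), Horror (id 11, d 2), Games (id 12, d 2), Music (id 13, d 2).
Iteration 3: rows with parent_id in {9,11,12,13} -> Card (id 14, d 3).
Iteration 4: no rows with parent_id in {14}; recursion stops.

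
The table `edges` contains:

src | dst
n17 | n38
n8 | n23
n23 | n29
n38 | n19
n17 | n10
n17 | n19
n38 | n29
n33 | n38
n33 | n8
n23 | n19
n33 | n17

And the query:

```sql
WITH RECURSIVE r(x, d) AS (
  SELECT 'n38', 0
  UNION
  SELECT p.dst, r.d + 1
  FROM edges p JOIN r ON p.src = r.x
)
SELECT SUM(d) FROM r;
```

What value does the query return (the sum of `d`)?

2

Base: (n38, d=0).
Iteration 1: edges from {n38} -> (n19, d=1), (n29, d=1).
Iteration 2: no outgoing edges from {n19,n29}; recursion stops.
SUM(d) = 0 + 1 + 1 = 2.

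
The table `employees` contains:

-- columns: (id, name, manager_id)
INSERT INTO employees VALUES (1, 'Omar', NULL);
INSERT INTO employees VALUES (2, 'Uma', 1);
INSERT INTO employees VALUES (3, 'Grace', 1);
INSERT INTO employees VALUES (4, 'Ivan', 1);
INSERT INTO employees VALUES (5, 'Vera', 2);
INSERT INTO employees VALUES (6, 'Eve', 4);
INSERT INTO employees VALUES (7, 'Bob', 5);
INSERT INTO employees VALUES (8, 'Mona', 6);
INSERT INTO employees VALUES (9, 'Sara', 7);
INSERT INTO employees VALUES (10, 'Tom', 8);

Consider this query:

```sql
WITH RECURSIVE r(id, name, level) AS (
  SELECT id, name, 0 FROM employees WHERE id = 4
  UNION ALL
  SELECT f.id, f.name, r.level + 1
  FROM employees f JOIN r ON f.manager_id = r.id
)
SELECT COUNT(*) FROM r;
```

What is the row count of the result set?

4

Base: id=4 (Ivan) at level 0.
Iteration 1: rows with manager_id in {4} -> Eve (id 6, level 1).
Iteration 2: rows with manager_id in {6} -> Mona (id 8, level 2).
Iteration 3: rows with manager_id in {8} -> Tom (id 10, level 3).
Iteration 4: no rows with manager_id in {10}; recursion stops.
Total rows emitted: 4.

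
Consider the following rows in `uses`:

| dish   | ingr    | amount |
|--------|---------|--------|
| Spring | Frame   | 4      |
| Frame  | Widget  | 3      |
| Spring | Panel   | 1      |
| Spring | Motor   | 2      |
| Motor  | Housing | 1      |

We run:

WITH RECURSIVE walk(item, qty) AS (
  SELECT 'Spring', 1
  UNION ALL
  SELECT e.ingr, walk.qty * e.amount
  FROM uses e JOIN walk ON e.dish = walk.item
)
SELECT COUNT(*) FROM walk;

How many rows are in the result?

Base: (Spring, qty=1).
Iteration 1: components of {Spring} -> Frame = 1*4 = 4, Motor = 1*2 = 2, Panel = 1*1 = 1.
Iteration 2: components of {Frame,Motor,Panel} -> Housing = 2*1 = 2, Widget = 4*3 = 12.
Iteration 3: no further components; recursion stops.
Total rows emitted: 6.

6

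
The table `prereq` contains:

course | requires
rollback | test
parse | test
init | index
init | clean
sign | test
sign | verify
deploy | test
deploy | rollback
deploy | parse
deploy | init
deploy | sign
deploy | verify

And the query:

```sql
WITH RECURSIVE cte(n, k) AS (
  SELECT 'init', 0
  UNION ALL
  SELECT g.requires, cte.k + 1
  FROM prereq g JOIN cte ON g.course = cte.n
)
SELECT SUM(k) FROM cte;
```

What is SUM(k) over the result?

2

Base: (init, k=0).
Iteration 1: edges from {init} -> (clean, k=1), (index, k=1).
Iteration 2: no outgoing edges from {clean,index}; recursion stops.
SUM(k) = 0 + 1 + 1 = 2.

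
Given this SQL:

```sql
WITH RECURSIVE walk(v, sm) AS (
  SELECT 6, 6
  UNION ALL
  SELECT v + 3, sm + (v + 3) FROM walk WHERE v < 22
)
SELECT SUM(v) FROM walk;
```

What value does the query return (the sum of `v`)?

105

Base: v=6, sm=6.
Iteration 1: 6 < 22 holds -> v = 6 + 3 = 9, sm = 6 + 9 = 15.
Iteration 2: 9 < 22 holds -> v = 9 + 3 = 12, sm = 15 + 12 = 27.
Iteration 3: 12 < 22 holds -> v = 12 + 3 = 15, sm = 27 + 15 = 42.
Iteration 4: 15 < 22 holds -> v = 15 + 3 = 18, sm = 42 + 18 = 60.
Iteration 5: 18 < 22 holds -> v = 18 + 3 = 21, sm = 60 + 21 = 81.
Iteration 6: 21 < 22 holds -> v = 21 + 3 = 24, sm = 81 + 24 = 105.
Iteration 7: 24 < 22 fails; recursion stops.
SUM(v) = 6 + 9 + 12 + 15 + 18 + 21 + 24 = 105.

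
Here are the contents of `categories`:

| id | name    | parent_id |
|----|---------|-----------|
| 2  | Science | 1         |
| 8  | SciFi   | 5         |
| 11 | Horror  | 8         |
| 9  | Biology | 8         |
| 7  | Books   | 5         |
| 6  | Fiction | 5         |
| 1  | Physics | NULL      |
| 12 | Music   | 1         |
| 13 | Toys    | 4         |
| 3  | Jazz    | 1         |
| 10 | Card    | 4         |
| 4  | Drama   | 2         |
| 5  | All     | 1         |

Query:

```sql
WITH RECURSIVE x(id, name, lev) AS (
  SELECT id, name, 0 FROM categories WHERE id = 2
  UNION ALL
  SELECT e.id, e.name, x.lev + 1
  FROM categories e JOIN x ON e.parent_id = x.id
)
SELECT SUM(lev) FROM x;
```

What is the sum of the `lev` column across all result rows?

Base: id=2 (Science) at lev 0.
Iteration 1: rows with parent_id in {2} -> Drama (id 4, lev 1).
Iteration 2: rows with parent_id in {4} -> Card (id 10, lev 2), Toys (id 13, lev 2).
Iteration 3: no rows with parent_id in {10,13}; recursion stops.
SUM(lev) = 0 + 1 + 2 + 2 = 5.

5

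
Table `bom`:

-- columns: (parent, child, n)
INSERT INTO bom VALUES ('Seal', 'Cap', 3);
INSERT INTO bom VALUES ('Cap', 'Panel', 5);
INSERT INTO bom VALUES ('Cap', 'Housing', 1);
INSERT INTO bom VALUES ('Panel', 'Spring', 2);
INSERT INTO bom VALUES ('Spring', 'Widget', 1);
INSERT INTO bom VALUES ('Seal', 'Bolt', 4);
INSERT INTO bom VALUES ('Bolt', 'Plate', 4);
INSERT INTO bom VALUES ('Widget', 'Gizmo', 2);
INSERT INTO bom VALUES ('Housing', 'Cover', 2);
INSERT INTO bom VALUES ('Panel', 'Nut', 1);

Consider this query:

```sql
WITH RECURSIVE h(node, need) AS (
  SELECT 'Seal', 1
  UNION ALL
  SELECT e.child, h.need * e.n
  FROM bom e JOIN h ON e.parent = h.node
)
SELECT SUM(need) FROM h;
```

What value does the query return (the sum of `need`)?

183

Base: (Seal, need=1).
Iteration 1: components of {Seal} -> Bolt = 1*4 = 4, Cap = 1*3 = 3.
Iteration 2: components of {Bolt,Cap} -> Housing = 3*1 = 3, Panel = 3*5 = 15, Plate = 4*4 = 16.
Iteration 3: components of {Housing,Panel,Plate} -> Cover = 3*2 = 6, Nut = 15*1 = 15, Spring = 15*2 = 30.
Iteration 4: components of {Cover,Nut,Spring} -> Widget = 30*1 = 30.
Iteration 5: components of {Widget} -> Gizmo = 30*2 = 60.
Iteration 6: no further components; recursion stops.
SUM(need) = 1 + 3 + 4 + 15 + 3 + 16 + 30 + 15 + 6 + 30 + 60 = 183.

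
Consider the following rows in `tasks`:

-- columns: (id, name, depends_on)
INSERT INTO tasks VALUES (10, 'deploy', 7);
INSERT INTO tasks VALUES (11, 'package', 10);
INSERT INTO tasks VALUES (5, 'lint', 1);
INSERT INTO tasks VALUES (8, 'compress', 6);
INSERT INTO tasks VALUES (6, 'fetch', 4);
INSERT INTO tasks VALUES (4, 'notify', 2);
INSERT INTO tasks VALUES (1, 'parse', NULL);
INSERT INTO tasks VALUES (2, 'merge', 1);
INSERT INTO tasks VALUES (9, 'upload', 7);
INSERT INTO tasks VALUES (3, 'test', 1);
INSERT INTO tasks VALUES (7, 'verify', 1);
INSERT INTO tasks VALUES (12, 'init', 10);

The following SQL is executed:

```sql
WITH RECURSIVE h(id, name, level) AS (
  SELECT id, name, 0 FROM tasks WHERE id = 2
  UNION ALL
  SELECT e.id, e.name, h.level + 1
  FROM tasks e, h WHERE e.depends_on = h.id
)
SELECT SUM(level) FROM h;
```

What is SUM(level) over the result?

Base: id=2 (merge) at level 0.
Iteration 1: rows with depends_on in {2} -> notify (id 4, level 1).
Iteration 2: rows with depends_on in {4} -> fetch (id 6, level 2).
Iteration 3: rows with depends_on in {6} -> compress (id 8, level 3).
Iteration 4: no rows with depends_on in {8}; recursion stops.
SUM(level) = 0 + 1 + 2 + 3 = 6.

6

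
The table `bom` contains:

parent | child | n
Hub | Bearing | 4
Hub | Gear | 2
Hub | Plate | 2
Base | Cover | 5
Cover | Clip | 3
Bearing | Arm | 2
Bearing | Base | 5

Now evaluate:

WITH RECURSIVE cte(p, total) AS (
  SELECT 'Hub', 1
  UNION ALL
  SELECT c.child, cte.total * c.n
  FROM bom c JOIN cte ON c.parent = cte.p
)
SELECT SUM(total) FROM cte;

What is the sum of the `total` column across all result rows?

437

Base: (Hub, total=1).
Iteration 1: components of {Hub} -> Bearing = 1*4 = 4, Gear = 1*2 = 2, Plate = 1*2 = 2.
Iteration 2: components of {Bearing,Gear,Plate} -> Arm = 4*2 = 8, Base = 4*5 = 20.
Iteration 3: components of {Arm,Base} -> Cover = 20*5 = 100.
Iteration 4: components of {Cover} -> Clip = 100*3 = 300.
Iteration 5: no further components; recursion stops.
SUM(total) = 1 + 2 + 4 + 2 + 8 + 20 + 100 + 300 = 437.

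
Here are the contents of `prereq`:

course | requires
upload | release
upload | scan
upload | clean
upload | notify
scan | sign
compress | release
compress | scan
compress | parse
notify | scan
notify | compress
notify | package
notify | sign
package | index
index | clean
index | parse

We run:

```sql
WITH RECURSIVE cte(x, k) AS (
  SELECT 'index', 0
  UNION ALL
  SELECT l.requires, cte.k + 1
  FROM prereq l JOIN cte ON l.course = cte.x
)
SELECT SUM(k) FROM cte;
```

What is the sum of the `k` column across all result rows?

Base: (index, k=0).
Iteration 1: edges from {index} -> (clean, k=1), (parse, k=1).
Iteration 2: no outgoing edges from {clean,parse}; recursion stops.
SUM(k) = 0 + 1 + 1 = 2.

2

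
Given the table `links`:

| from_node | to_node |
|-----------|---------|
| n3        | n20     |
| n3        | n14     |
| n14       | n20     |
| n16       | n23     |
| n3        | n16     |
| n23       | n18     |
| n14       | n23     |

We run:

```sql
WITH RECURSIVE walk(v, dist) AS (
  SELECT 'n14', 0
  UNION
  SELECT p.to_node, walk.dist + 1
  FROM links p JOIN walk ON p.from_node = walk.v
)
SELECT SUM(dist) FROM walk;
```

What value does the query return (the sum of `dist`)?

4

Base: (n14, dist=0).
Iteration 1: edges from {n14} -> (n20, dist=1), (n23, dist=1).
Iteration 2: edges from {n20,n23} -> (n18, dist=2).
Iteration 3: no outgoing edges from {n18}; recursion stops.
SUM(dist) = 0 + 1 + 1 + 2 = 4.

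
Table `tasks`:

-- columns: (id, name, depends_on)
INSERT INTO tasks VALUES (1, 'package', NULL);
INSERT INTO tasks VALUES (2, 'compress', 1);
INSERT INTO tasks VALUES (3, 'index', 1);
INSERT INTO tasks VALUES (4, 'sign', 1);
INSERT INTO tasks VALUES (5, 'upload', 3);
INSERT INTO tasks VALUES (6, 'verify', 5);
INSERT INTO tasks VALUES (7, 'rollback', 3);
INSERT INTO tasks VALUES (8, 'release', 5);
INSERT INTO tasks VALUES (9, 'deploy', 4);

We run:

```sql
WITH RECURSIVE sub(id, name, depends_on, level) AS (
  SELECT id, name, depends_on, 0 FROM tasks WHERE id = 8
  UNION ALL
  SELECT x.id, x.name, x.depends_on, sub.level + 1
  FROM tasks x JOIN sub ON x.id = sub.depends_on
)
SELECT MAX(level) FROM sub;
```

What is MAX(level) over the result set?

Base: id=8 (release), depends_on=5, level 0.
Iteration 1: join on id=5 -> upload (id 5, depends_on=3, level 1).
Iteration 2: join on id=3 -> index (id 3, depends_on=1, level 2).
Iteration 3: join on id=1 -> package (id 1, depends_on=NULL, level 3).
Iteration 4: depends_on is NULL; no match; recursion stops.
level values: 0, 1, 2, 3; the maximum is 3.

3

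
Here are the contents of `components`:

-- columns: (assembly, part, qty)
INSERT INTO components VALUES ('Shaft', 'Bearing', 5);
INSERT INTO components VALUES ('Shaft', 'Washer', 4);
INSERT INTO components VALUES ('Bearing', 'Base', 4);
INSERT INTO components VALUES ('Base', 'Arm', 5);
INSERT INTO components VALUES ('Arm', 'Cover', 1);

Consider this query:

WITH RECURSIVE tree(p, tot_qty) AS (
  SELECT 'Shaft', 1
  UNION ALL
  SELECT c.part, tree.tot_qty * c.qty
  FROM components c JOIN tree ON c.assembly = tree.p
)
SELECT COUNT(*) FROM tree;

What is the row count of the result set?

6

Base: (Shaft, tot_qty=1).
Iteration 1: components of {Shaft} -> Bearing = 1*5 = 5, Washer = 1*4 = 4.
Iteration 2: components of {Bearing,Washer} -> Base = 5*4 = 20.
Iteration 3: components of {Base} -> Arm = 20*5 = 100.
Iteration 4: components of {Arm} -> Cover = 100*1 = 100.
Iteration 5: no further components; recursion stops.
Total rows emitted: 6.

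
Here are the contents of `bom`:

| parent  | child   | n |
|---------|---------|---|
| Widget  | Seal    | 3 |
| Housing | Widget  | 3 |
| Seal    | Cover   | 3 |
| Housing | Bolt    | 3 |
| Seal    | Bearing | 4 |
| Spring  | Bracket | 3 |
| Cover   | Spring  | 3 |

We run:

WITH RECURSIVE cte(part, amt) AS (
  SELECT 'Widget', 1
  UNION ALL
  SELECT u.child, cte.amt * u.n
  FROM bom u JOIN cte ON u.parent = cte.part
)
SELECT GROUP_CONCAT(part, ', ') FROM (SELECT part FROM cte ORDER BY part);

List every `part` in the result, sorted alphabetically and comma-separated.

Base: (Widget, amt=1).
Iteration 1: components of {Widget} -> Seal = 1*3 = 3.
Iteration 2: components of {Seal} -> Bearing = 3*4 = 12, Cover = 3*3 = 9.
Iteration 3: components of {Bearing,Cover} -> Spring = 9*3 = 27.
Iteration 4: components of {Spring} -> Bracket = 27*3 = 81.
Iteration 5: no further components; recursion stops.

Bearing, Bracket, Cover, Seal, Spring, Widget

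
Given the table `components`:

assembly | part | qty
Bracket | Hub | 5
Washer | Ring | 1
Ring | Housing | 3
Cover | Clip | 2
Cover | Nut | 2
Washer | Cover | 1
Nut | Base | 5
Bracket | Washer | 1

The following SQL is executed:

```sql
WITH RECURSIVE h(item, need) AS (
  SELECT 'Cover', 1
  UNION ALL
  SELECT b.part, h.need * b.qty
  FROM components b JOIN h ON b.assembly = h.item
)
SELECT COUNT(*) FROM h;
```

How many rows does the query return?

4

Base: (Cover, need=1).
Iteration 1: components of {Cover} -> Clip = 1*2 = 2, Nut = 1*2 = 2.
Iteration 2: components of {Clip,Nut} -> Base = 2*5 = 10.
Iteration 3: no further components; recursion stops.
Total rows emitted: 4.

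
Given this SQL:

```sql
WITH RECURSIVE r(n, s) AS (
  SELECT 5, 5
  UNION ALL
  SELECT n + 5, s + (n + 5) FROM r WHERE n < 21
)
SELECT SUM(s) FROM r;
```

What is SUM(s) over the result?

Base: n=5, s=5.
Iteration 1: 5 < 21 holds -> n = 5 + 5 = 10, s = 5 + 10 = 15.
Iteration 2: 10 < 21 holds -> n = 10 + 5 = 15, s = 15 + 15 = 30.
Iteration 3: 15 < 21 holds -> n = 15 + 5 = 20, s = 30 + 20 = 50.
Iteration 4: 20 < 21 holds -> n = 20 + 5 = 25, s = 50 + 25 = 75.
Iteration 5: 25 < 21 fails; recursion stops.
SUM(s) = 5 + 15 + 30 + 50 + 75 = 175.

175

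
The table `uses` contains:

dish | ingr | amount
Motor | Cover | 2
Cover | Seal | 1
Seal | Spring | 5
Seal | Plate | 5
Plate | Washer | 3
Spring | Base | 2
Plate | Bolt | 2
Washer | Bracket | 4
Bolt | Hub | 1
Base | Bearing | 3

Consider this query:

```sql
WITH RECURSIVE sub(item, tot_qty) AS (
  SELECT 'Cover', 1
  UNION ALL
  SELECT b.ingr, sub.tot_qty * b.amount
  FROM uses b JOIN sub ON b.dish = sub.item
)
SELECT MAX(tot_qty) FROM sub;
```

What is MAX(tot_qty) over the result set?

60

Base: (Cover, tot_qty=1).
Iteration 1: components of {Cover} -> Seal = 1*1 = 1.
Iteration 2: components of {Seal} -> Plate = 1*5 = 5, Spring = 1*5 = 5.
Iteration 3: components of {Plate,Spring} -> Base = 5*2 = 10, Bolt = 5*2 = 10, Washer = 5*3 = 15.
Iteration 4: components of {Base,Bolt,Washer} -> Bearing = 10*3 = 30, Bracket = 15*4 = 60, Hub = 10*1 = 10.
Iteration 5: no further components; recursion stops.
tot_qty values: 1, 1, 5, 5, 10, 15, 10, 30, 60, 10; the maximum is 60.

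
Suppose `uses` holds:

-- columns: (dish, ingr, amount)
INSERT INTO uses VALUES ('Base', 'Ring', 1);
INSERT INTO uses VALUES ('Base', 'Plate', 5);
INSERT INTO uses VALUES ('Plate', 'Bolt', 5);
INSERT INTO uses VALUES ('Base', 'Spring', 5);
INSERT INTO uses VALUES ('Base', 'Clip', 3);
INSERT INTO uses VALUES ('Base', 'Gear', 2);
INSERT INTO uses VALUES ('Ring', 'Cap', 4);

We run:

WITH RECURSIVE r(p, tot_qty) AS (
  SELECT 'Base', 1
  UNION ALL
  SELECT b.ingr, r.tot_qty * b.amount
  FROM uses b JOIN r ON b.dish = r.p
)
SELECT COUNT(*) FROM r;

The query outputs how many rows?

8

Base: (Base, tot_qty=1).
Iteration 1: components of {Base} -> Clip = 1*3 = 3, Gear = 1*2 = 2, Plate = 1*5 = 5, Ring = 1*1 = 1, Spring = 1*5 = 5.
Iteration 2: components of {Clip,Gear,Plate,Ring,Spring} -> Bolt = 5*5 = 25, Cap = 1*4 = 4.
Iteration 3: no further components; recursion stops.
Total rows emitted: 8.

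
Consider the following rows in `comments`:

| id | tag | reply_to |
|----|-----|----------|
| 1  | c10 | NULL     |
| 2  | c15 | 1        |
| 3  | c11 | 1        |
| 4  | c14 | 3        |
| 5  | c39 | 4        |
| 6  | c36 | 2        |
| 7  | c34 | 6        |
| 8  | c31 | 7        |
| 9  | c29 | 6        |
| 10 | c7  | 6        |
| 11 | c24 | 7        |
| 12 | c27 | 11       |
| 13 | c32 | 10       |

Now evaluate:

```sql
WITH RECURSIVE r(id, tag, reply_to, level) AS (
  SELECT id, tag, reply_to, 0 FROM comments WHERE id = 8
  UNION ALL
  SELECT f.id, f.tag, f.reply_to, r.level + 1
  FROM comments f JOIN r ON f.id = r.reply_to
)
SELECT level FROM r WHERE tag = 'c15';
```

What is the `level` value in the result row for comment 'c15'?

3

Base: id=8 (c31), reply_to=7, level 0.
Iteration 1: join on id=7 -> c34 (id 7, reply_to=6, level 1).
Iteration 2: join on id=6 -> c36 (id 6, reply_to=2, level 2).
Iteration 3: join on id=2 -> c15 (id 2, reply_to=1, level 3).
Iteration 4: join on id=1 -> c10 (id 1, reply_to=NULL, level 4).
Iteration 5: reply_to is NULL; no match; recursion stops.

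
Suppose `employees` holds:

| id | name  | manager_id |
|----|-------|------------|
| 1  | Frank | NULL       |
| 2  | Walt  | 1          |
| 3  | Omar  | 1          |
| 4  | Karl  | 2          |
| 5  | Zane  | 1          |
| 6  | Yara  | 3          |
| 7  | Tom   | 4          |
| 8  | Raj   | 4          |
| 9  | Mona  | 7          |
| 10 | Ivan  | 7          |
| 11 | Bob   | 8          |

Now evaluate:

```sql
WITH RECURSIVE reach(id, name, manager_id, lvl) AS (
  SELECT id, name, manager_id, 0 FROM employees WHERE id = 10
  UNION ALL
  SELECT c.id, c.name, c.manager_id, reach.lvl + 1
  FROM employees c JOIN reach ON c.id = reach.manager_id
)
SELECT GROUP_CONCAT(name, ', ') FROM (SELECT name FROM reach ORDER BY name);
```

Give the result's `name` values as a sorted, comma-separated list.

Frank, Ivan, Karl, Tom, Walt

Base: id=10 (Ivan), manager_id=7, lvl 0.
Iteration 1: join on id=7 -> Tom (id 7, manager_id=4, lvl 1).
Iteration 2: join on id=4 -> Karl (id 4, manager_id=2, lvl 2).
Iteration 3: join on id=2 -> Walt (id 2, manager_id=1, lvl 3).
Iteration 4: join on id=1 -> Frank (id 1, manager_id=NULL, lvl 4).
Iteration 5: manager_id is NULL; no match; recursion stops.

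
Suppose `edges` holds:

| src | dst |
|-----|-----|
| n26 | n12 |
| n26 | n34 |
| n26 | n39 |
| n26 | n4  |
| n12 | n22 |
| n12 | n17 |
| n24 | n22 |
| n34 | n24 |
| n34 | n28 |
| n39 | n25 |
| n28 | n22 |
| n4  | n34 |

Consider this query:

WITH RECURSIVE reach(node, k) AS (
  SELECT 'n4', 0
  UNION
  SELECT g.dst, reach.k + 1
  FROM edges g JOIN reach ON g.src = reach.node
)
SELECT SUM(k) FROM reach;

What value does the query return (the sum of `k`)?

Base: (n4, k=0).
Iteration 1: edges from {n4} -> (n34, k=1).
Iteration 2: edges from {n34} -> (n24, k=2), (n28, k=2).
Iteration 3: edges from {n24,n28} -> (n22, k=3). [UNION drops 1 duplicate row(s)]
Iteration 4: no outgoing edges from {n22}; recursion stops.
SUM(k) = 0 + 1 + 2 + 2 + 3 = 8.

8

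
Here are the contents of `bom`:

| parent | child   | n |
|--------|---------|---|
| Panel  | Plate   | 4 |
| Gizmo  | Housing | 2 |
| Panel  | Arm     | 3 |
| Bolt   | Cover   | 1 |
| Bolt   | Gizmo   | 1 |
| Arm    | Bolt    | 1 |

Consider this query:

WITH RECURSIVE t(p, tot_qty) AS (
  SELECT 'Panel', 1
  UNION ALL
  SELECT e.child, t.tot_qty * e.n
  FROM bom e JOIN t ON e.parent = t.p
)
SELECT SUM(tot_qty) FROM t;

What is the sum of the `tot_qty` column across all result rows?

Base: (Panel, tot_qty=1).
Iteration 1: components of {Panel} -> Arm = 1*3 = 3, Plate = 1*4 = 4.
Iteration 2: components of {Arm,Plate} -> Bolt = 3*1 = 3.
Iteration 3: components of {Bolt} -> Cover = 3*1 = 3, Gizmo = 3*1 = 3.
Iteration 4: components of {Cover,Gizmo} -> Housing = 3*2 = 6.
Iteration 5: no further components; recursion stops.
SUM(tot_qty) = 1 + 3 + 4 + 3 + 3 + 3 + 6 = 23.

23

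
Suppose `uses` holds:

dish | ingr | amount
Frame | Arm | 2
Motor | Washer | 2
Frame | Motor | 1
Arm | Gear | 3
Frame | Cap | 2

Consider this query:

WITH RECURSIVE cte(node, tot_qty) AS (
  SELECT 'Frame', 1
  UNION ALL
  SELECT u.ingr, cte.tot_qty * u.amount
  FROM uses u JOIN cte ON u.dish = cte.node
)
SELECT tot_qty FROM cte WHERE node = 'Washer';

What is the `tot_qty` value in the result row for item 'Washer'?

2

Base: (Frame, tot_qty=1).
Iteration 1: components of {Frame} -> Arm = 1*2 = 2, Cap = 1*2 = 2, Motor = 1*1 = 1.
Iteration 2: components of {Arm,Cap,Motor} -> Gear = 2*3 = 6, Washer = 1*2 = 2.
Iteration 3: no further components; recursion stops.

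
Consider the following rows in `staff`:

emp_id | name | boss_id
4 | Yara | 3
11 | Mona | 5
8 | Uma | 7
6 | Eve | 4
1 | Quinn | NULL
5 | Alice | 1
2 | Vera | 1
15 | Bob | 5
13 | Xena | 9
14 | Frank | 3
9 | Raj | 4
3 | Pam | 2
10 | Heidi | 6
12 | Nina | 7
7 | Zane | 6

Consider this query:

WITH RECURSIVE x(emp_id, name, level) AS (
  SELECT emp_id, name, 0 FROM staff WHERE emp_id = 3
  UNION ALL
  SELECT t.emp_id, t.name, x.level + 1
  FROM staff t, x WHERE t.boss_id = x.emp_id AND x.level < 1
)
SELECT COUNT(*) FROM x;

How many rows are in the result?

3

Base: emp_id=3 (Pam) at level 0.
Iteration 1: rows with boss_id in {3} -> Yara (id 4, level 1), Frank (id 14, level 1).
Iteration 2: level < 1 fails for all current rows; recursion stops.
Total rows emitted: 3.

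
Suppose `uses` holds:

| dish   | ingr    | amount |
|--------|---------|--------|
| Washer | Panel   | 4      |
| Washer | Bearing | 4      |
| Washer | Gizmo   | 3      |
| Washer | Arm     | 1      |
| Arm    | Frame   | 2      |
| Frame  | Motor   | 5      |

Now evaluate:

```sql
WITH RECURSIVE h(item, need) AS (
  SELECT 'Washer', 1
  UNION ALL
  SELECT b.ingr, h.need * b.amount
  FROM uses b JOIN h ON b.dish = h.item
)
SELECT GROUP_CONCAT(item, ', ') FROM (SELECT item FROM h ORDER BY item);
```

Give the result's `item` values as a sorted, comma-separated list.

Base: (Washer, need=1).
Iteration 1: components of {Washer} -> Arm = 1*1 = 1, Bearing = 1*4 = 4, Gizmo = 1*3 = 3, Panel = 1*4 = 4.
Iteration 2: components of {Arm,Bearing,Gizmo,Panel} -> Frame = 1*2 = 2.
Iteration 3: components of {Frame} -> Motor = 2*5 = 10.
Iteration 4: no further components; recursion stops.

Arm, Bearing, Frame, Gizmo, Motor, Panel, Washer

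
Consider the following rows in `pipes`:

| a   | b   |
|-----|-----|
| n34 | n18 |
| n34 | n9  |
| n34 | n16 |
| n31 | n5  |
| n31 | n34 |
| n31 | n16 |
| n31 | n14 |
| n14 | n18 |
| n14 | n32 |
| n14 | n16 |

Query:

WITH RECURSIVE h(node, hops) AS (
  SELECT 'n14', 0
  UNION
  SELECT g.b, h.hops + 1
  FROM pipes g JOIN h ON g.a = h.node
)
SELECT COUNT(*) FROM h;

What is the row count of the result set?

4

Base: (n14, hops=0).
Iteration 1: edges from {n14} -> (n16, hops=1), (n18, hops=1), (n32, hops=1).
Iteration 2: no outgoing edges from {n16,n18,n32}; recursion stops.
Total rows emitted: 4.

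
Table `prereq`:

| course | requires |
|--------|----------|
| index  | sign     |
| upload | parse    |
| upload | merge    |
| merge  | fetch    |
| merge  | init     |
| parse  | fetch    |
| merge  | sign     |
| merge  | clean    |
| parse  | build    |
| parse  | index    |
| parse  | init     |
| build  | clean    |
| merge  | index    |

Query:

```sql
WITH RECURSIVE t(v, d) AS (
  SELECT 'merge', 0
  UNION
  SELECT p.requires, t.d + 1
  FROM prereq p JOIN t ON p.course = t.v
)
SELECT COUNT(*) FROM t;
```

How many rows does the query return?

Base: (merge, d=0).
Iteration 1: edges from {merge} -> (clean, d=1), (fetch, d=1), (index, d=1), (init, d=1), (sign, d=1).
Iteration 2: edges from {clean,fetch,index,init,sign} -> (sign, d=2).
Iteration 3: no outgoing edges from {sign}; recursion stops.
Total rows emitted: 7.

7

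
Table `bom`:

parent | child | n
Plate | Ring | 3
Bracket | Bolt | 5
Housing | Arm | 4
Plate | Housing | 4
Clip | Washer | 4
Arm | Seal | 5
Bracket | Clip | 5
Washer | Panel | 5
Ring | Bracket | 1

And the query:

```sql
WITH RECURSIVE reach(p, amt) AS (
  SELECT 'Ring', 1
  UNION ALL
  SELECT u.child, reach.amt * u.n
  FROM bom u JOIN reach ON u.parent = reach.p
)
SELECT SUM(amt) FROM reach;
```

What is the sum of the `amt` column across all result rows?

Base: (Ring, amt=1).
Iteration 1: components of {Ring} -> Bracket = 1*1 = 1.
Iteration 2: components of {Bracket} -> Bolt = 1*5 = 5, Clip = 1*5 = 5.
Iteration 3: components of {Bolt,Clip} -> Washer = 5*4 = 20.
Iteration 4: components of {Washer} -> Panel = 20*5 = 100.
Iteration 5: no further components; recursion stops.
SUM(amt) = 1 + 1 + 5 + 5 + 20 + 100 = 132.

132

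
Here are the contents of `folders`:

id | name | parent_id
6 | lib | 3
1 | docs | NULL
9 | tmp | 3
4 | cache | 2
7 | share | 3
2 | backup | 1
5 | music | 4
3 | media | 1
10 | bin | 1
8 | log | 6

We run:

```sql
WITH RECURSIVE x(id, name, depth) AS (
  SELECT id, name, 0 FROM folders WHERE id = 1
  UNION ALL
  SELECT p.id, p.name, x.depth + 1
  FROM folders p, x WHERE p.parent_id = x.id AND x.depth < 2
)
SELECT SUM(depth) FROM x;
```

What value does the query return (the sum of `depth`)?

11

Base: id=1 (docs) at depth 0.
Iteration 1: rows with parent_id in {1} -> backup (id 2, depth 1), media (id 3, depth 1), bin (id 10, depth 1).
Iteration 2: rows with parent_id in {2,3,10} -> cache (id 4, depth 2), lib (id 6, depth 2), share (id 7, depth 2), tmp (id 9, depth 2).
Iteration 3: depth < 2 fails for all current rows; recursion stops.
SUM(depth) = 0 + 1 + 1 + 1 + 2 + 2 + 2 + 2 = 11.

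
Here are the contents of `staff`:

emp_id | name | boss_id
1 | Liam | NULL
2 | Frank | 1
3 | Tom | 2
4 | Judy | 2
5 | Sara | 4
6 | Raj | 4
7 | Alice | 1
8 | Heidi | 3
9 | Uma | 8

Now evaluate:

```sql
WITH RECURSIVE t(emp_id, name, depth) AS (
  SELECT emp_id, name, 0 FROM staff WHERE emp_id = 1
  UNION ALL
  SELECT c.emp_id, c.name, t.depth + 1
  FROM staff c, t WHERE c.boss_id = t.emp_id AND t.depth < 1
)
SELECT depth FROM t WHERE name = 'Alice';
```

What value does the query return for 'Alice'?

Base: emp_id=1 (Liam) at depth 0.
Iteration 1: rows with boss_id in {1} -> Frank (id 2, depth 1), Alice (id 7, depth 1).
Iteration 2: depth < 1 fails for all current rows; recursion stops.

1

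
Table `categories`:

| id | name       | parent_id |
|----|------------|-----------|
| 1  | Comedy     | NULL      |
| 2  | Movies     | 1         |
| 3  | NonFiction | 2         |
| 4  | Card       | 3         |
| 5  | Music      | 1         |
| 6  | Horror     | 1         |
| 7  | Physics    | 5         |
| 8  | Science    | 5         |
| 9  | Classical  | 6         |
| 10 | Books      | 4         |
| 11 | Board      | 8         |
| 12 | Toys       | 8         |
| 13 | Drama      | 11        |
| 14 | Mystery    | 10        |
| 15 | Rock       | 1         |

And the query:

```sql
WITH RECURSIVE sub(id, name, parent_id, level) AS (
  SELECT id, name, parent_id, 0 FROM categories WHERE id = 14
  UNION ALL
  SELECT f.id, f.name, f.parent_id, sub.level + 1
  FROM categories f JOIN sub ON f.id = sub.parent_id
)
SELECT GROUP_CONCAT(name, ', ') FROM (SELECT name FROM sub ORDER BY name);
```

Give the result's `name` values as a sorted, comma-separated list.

Books, Card, Comedy, Movies, Mystery, NonFiction

Base: id=14 (Mystery), parent_id=10, level 0.
Iteration 1: join on id=10 -> Books (id 10, parent_id=4, level 1).
Iteration 2: join on id=4 -> Card (id 4, parent_id=3, level 2).
Iteration 3: join on id=3 -> NonFiction (id 3, parent_id=2, level 3).
Iteration 4: join on id=2 -> Movies (id 2, parent_id=1, level 4).
Iteration 5: join on id=1 -> Comedy (id 1, parent_id=NULL, level 5).
Iteration 6: parent_id is NULL; no match; recursion stops.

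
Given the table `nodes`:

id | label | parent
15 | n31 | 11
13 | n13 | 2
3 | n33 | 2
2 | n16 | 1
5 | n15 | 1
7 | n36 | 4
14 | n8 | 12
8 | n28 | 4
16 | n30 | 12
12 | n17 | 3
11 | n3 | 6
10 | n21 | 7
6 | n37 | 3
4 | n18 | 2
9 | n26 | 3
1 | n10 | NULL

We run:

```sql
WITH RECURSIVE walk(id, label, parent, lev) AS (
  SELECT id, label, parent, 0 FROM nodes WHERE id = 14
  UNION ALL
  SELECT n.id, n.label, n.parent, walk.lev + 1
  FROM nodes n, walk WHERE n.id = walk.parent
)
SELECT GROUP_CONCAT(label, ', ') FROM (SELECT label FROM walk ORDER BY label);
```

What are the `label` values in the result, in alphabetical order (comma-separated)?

n10, n16, n17, n33, n8

Base: id=14 (n8), parent=12, lev 0.
Iteration 1: join on id=12 -> n17 (id 12, parent=3, lev 1).
Iteration 2: join on id=3 -> n33 (id 3, parent=2, lev 2).
Iteration 3: join on id=2 -> n16 (id 2, parent=1, lev 3).
Iteration 4: join on id=1 -> n10 (id 1, parent=NULL, lev 4).
Iteration 5: parent is NULL; no match; recursion stops.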